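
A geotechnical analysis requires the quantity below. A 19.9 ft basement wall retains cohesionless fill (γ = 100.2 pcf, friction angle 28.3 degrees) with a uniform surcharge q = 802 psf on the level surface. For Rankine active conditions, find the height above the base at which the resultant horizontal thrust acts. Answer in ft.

8.11 ft

K_a = 0.3568.
Triangular part P₁ = ½K_aγH² = 7078 at H/3 = 6.633 ft; rectangular part P₂ = K_a q H = 5694 at H/2 = 9.950 ft.
ȳ = (P₁·6.633 + P₂·9.950)/(P₁+P₂) = 8.112 ft.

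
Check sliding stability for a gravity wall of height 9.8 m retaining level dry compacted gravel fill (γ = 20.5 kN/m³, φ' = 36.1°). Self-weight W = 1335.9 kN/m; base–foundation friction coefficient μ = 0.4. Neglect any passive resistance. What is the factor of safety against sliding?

2.10

K_a = tan²(45° − 36.1°/2) = 0.2585.
P_a = ½K_aγH² = 0.5×0.2585×20.5×9.8² = 254.5 kN/m, acting at H/3 = 3.267 m above the base.
FS_sliding = μW / P_a = 0.4×1335.9 / 254.5 = 2.100.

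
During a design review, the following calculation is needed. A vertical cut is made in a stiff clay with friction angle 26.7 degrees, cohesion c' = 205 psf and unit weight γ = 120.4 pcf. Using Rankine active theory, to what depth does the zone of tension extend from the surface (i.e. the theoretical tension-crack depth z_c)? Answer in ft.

5.52 ft

K_a = tan²(45° − 26.7°/2) = 0.3800; √K_a = 0.6164.
The active pressure is zero where K_a γ z = 2c√K_a, so z_c = 2c/(γ√K_a) = 2×205/(120.4×0.6164) = 5.524 ft.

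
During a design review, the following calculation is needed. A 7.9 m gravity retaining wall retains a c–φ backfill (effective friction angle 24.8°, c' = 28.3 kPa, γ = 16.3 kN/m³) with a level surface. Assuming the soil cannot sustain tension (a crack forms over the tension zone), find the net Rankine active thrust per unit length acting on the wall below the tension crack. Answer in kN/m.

20.3 kN/m

K_a = 0.4090; √K_a = 0.6395.
Tension-crack depth z_c = 2c/(γ√K_a) = 2×28.3/(16.3×0.6395) = 5.430 m.
σ_a at base = K_a γ H − 2c√K_a = 0.4090×16.3×7.9 − 2×28.3×0.6395 = 16.47 kPa.
P_a = ½ × 16.47 × (H − z_c) = 0.5×16.47×2.470 = 20.34 kN/m.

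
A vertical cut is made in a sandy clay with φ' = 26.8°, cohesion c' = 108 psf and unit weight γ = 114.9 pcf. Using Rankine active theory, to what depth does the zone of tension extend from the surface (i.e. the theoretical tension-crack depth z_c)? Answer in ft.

K_a = tan²(45° − 26.8°/2) = 0.3785; √K_a = 0.6152.
The active pressure is zero where K_a γ z = 2c√K_a, so z_c = 2c/(γ√K_a) = 2×108/(114.9×0.6152) = 3.056 ft.

3.06 ft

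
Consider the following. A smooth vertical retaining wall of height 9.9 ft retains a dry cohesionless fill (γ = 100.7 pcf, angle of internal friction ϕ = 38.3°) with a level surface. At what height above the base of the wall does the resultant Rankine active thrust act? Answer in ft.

K_a = 0.2347.
The pressure distribution is triangular, so the resultant acts at H/3 above the base = 9.9/3 = 3.300 ft.

3.30 ft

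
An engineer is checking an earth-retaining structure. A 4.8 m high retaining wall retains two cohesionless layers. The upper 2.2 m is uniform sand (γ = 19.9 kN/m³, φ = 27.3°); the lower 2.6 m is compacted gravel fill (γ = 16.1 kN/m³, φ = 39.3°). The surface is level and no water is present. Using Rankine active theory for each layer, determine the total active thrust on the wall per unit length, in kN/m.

K_a1 = tan²(45°−27.3°/2) = 0.3711; K_a2 = tan²(45°−39.3°/2) = 0.2245.
Layer 1: σ at base = K_a1 γ₁ h₁ = 16.25 kPa; P₁ = ½×16.25×2.2 = 17.87.
Layer 2: σ_v at top = γ₁h₁ = 43.78; σ_h top = K_a2×43.78 = 9.827; σ_h base = K_a2×(43.78+16.1×2.6) = 19.22.
P₂ = ½(9.827+19.22)×2.6 = 37.76. Total P_a = 17.87+37.76 = 55.64 kN/m.

55.6 kN/m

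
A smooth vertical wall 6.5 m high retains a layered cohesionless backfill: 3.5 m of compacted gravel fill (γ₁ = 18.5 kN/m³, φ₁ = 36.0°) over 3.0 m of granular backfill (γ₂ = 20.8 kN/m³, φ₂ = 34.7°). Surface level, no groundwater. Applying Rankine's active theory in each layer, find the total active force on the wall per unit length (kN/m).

K_a1 = tan²(45°−36.0°/2) = 0.2596; K_a2 = tan²(45°−34.7°/2) = 0.2745.
Layer 1: σ at base = K_a1 γ₁ h₁ = 16.81 kPa; P₁ = ½×16.81×3.5 = 29.42.
Layer 2: σ_v at top = γ₁h₁ = 64.75; σ_h top = K_a2×64.75 = 17.77; σ_h base = K_a2×(64.75+20.8×3.0) = 34.90.
P₂ = ½(17.77+34.90)×3.0 = 79.01. Total P_a = 29.42+79.01 = 108.4 kN/m.

108 kN/m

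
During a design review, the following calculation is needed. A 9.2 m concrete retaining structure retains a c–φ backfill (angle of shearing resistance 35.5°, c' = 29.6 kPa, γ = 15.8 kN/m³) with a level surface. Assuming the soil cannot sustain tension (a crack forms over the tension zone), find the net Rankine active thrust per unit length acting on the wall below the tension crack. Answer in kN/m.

K_a = 0.2653; √K_a = 0.5150.
Tension-crack depth z_c = 2c/(γ√K_a) = 2×29.6/(15.8×0.5150) = 7.275 m.
σ_a at base = K_a γ H − 2c√K_a = 0.2653×15.8×9.2 − 2×29.6×0.5150 = 8.068 kPa.
P_a = ½ × 8.068 × (H − z_c) = 0.5×8.068×1.925 = 7.766 kN/m.

7.77 kN/m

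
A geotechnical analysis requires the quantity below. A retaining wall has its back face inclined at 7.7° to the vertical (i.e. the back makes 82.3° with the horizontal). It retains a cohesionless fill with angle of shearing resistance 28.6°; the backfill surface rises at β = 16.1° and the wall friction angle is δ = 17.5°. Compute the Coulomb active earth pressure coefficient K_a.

0.489

K_a = sin²(α+φ) / [sin²α · sin(α−δ) · (1 + √{sin(φ+δ)sin(φ−β) / (sin(α−δ)sin(α+β))})²].
With α = 82.3°, φ = 28.6°, δ = 17.5°, β = 16.1°: K_a = 0.4889.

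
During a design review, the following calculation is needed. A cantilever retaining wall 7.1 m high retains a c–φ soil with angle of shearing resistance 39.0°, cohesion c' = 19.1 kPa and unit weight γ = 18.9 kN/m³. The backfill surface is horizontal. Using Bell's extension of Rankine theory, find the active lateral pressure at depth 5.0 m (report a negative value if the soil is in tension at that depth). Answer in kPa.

3.28 kPa

K_a = (1 − sin φ)/(1 + sin φ) = 0.2275.
σ_a = K_a γ z − 2c√K_a = 0.2275×18.9×5.0 − 2×19.1×0.4770 = 3.279 kPa.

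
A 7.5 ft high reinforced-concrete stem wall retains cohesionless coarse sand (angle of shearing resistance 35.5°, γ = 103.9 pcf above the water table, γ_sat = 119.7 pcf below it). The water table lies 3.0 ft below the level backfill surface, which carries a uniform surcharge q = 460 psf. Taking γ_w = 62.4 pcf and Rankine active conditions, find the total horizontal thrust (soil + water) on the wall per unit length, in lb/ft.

2200 lb/ft

K_a = tan²(45° − φ/2) = 0.2653.
γ' = 119.7 − 62.4 = 57.30 pcf. h₂ = H − d_w = 4.5 ft.
σ'_h: at surface K_a·q = 122.0; at WT K_a(q+γd_w) = 204.7; at base K_a(q+γd_w+γ'h₂) = 273.1 psf.
P₁ = ½(122.0+204.7)×3.0 = 490.1; P₂ = ½(204.7+273.1)×4.5 = 1075; P_w = ½γ_w h₂² = 631.8.
Total = 490.1+1075+631.8 = 2197 lb/ft.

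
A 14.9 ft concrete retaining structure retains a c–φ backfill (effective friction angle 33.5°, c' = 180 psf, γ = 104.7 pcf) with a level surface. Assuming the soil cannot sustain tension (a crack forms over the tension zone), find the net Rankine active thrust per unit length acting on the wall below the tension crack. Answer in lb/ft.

1090 lb/ft

K_a = 0.2887; √K_a = 0.5373.
Tension-crack depth z_c = 2c/(γ√K_a) = 2×180/(104.7×0.5373) = 6.399 ft.
σ_a at base = K_a γ H − 2c√K_a = 0.2887×104.7×14.9 − 2×180×0.5373 = 257.0 psf.
P_a = ½ × 257.0 × (H − z_c) = 0.5×257.0×8.501 = 1092 lb/ft.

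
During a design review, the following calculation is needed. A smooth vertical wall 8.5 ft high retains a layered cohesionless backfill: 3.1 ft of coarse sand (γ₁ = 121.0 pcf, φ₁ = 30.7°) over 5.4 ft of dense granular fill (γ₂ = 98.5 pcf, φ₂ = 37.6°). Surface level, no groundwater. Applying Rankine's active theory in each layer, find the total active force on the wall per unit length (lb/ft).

K_a1 = tan²(45°−30.7°/2) = 0.3240; K_a2 = tan²(45°−37.6°/2) = 0.2421.
Layer 1: σ at base = K_a1 γ₁ h₁ = 121.5 psf; P₁ = ½×121.5×3.1 = 188.4.
Layer 2: σ_v at top = γ₁h₁ = 375.1; σ_h top = K_a2×375.1 = 90.82; σ_h base = K_a2×(375.1+98.5×5.4) = 219.6.
P₂ = ½(90.82+219.6)×5.4 = 838.2. Total P_a = 188.4+838.2 = 1027 lb/ft.

1030 lb/ft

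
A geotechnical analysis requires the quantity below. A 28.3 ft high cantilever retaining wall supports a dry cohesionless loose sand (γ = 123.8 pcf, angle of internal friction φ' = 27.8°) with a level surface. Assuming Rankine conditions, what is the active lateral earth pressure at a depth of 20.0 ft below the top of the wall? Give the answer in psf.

K_a = (1 − sin φ)/(1 + sin φ) = 0.3639.
σ_h = K_a γ z = 0.3639 × 123.8 × 20.0 = 901.0 psf.

901 psf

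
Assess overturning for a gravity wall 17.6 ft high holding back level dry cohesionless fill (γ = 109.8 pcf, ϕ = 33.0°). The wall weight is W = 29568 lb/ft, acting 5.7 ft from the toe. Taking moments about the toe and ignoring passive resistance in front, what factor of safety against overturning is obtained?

K_a = tan²(45° − 33.0°/2) = 0.2948.
P_a = ½K_aγH² = 0.5×0.2948×109.8×17.6² = 5013 lb/ft, acting at H/3 = 5.867 ft above the base.
Overturning moment M_o = P_a × H/3 = 5013 × 5.867 = 29410.
Resisting moment M_r = W × 5.7 = 29568 × 5.7 = 168500.
FS_overturning = M_r/M_o = 168500/29410 = 5.730.

5.73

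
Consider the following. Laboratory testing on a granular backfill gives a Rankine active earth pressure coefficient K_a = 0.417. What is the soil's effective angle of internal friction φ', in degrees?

24.3°

K_a = tan²(45° − φ/2) ⇒ 45° − φ/2 = arctan(√0.417) = 32.85°.
φ = 2(45° − 32.85°) = 24.29°.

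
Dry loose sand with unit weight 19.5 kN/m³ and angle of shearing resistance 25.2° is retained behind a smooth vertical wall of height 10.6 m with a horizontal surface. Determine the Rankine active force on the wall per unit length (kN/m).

441 kN/m

K_a = tan²(45° − φ/2) = 0.4027.
P_a = ½ K_a γ H² = 0.5 × 0.4027 × 19.5 × 10.6² = 441.2 kN/m.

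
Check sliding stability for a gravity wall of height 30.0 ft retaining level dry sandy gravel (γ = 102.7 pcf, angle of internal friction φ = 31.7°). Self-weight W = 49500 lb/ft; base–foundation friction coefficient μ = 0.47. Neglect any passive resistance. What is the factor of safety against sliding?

K_a = tan²(45° − 31.7°/2) = 0.3111.
P_a = ½K_aγH² = 0.5×0.3111×102.7×30.0² = 14380 lb/ft, acting at H/3 = 10.00 ft above the base.
FS_sliding = μW / P_a = 0.47×49500 / 14380 = 1.618.

1.62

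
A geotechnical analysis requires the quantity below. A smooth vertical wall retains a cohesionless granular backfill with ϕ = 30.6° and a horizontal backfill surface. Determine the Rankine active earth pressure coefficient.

0.325

K_a = tan²(45° − φ/2) = tan²(29.70°) = 0.3253.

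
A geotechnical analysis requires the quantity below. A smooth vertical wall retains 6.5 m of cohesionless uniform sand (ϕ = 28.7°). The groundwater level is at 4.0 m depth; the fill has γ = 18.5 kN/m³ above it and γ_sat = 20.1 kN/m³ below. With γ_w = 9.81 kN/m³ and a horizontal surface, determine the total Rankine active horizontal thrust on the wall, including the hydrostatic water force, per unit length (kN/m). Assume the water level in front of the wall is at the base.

159 kN/m

K_a = tan²(45° − φ/2) = 0.3511.
γ' = 20.1 − 9.81 = 10.29 kN/m³. Depth below WT = 2.5 m.
σ'_h at WT = K_a γ d_w = 25.98 kPa; at base = 25.98 + K_a γ' × 2.5 = 35.02 kPa.
P₁ (0–4.0 m) = ½×25.98×4.0 = 51.97. P₂ (4.0–6.5 m) = ½(25.98+35.02)×2.5 = 76.25.
P_w = ½ γ_w h₂² = 0.5×9.81×2.5² = 30.66. Total = 51.97+76.25+30.66 = 158.9 kN/m.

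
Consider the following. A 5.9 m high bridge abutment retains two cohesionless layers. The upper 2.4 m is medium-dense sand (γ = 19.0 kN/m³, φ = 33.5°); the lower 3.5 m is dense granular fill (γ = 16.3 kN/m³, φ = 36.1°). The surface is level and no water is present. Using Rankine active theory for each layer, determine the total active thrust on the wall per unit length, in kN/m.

82.9 kN/m

K_a1 = tan²(45°−33.5°/2) = 0.2887; K_a2 = tan²(45°−36.1°/2) = 0.2585.
Layer 1: σ at base = K_a1 γ₁ h₁ = 13.17 kPa; P₁ = ½×13.17×2.4 = 15.80.
Layer 2: σ_v at top = γ₁h₁ = 45.60; σ_h top = K_a2×45.60 = 11.79; σ_h base = K_a2×(45.60+16.3×3.5) = 26.53.
P₂ = ½(11.79+26.53)×3.5 = 67.06. Total P_a = 15.80+67.06 = 82.86 kN/m.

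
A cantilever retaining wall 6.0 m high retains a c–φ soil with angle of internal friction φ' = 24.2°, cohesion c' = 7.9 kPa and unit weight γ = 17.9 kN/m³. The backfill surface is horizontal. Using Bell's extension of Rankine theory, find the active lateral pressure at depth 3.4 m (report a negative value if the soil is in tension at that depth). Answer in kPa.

15.2 kPa

K_a = (1 − sin φ)/(1 + sin φ) = 0.4185.
σ_a = K_a γ z − 2c√K_a = 0.4185×17.9×3.4 − 2×7.9×0.6469 = 15.25 kPa.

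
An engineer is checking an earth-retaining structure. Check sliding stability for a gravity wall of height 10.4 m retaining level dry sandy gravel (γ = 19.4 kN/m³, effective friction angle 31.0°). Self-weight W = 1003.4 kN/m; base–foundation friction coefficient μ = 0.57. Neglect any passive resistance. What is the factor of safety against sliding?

K_a = tan²(45° − 31.0°/2) = 0.3201.
P_a = ½K_aγH² = 0.5×0.3201×19.4×10.4² = 335.8 kN/m, acting at H/3 = 3.467 m above the base.
FS_sliding = μW / P_a = 0.57×1003.4 / 335.8 = 1.703.

1.70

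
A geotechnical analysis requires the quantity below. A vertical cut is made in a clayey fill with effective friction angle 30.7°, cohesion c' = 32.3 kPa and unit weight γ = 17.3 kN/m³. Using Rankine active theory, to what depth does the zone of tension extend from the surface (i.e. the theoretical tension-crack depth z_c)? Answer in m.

6.56 m

K_a = tan²(45° − 30.7°/2) = 0.3240; √K_a = 0.5692.
The active pressure is zero where K_a γ z = 2c√K_a, so z_c = 2c/(γ√K_a) = 2×32.3/(17.3×0.5692) = 6.560 m.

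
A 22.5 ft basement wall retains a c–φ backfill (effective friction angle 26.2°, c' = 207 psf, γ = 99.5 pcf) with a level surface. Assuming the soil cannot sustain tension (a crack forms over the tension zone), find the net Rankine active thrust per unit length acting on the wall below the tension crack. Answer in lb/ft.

K_a = 0.3874; √K_a = 0.6224.
Tension-crack depth z_c = 2c/(γ√K_a) = 2×207/(99.5×0.6224) = 6.685 ft.
σ_a at base = K_a γ H − 2c√K_a = 0.3874×99.5×22.5 − 2×207×0.6224 = 609.7 psf.
P_a = ½ × 609.7 × (H − z_c) = 0.5×609.7×15.82 = 4821 lb/ft.

4820 lb/ft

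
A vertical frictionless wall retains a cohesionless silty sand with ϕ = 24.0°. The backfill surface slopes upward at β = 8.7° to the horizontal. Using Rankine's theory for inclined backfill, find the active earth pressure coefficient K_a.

0.442

K_a = cos β · (cos β − √(cos²β − cos²φ)) / (cos β + √(cos²β − cos²φ)).
cos β = 0.9885, cos φ = 0.9135, √(cos²β − cos²φ) = 0.3776.
K_a = 0.9885 × (0.9885 − 0.3776)/(0.9885 + 0.3776) = 0.4421.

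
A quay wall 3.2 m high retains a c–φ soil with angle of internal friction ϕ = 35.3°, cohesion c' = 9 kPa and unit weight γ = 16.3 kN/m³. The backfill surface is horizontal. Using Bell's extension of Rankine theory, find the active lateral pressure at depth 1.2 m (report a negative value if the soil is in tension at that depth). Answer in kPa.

-4.08 kPa

K_a = (1 − sin φ)/(1 + sin φ) = 0.2675.
σ_a = K_a γ z − 2c√K_a = 0.2675×16.3×1.2 − 2×9×0.5172 = -4.077 kPa.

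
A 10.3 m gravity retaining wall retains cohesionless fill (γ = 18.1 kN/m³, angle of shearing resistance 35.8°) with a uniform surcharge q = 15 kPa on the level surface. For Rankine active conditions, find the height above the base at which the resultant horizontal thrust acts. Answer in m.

K_a = 0.2619.
Triangular part P₁ = ½K_aγH² = 251.4 at H/3 = 3.433 m; rectangular part P₂ = K_a q H = 40.46 at H/2 = 5.150 m.
ȳ = (P₁·3.433 + P₂·5.150)/(P₁+P₂) = 3.671 m.

3.67 m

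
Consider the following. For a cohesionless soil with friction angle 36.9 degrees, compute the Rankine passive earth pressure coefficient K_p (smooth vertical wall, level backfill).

4.01

K_p = (1 + sin φ)/(1 − sin φ) = tan²(45° + 36.9°/2) = 4.005.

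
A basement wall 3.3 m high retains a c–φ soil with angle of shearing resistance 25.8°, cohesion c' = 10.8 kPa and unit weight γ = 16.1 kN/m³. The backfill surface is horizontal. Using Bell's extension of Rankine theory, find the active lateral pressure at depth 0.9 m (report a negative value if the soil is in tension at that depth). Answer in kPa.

K_a = (1 − sin φ)/(1 + sin φ) = 0.3935.
σ_a = K_a γ z − 2c√K_a = 0.3935×16.1×0.9 − 2×10.8×0.6273 = -7.848 kPa.

-7.85 kPa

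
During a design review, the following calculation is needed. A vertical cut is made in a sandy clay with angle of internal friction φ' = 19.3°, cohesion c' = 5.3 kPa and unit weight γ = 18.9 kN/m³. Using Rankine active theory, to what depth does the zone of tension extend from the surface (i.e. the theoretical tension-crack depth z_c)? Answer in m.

K_a = tan²(45° − 19.3°/2) = 0.5032; √K_a = 0.7094.
The active pressure is zero where K_a γ z = 2c√K_a, so z_c = 2c/(γ√K_a) = 2×5.3/(18.9×0.7094) = 0.7906 m.

0.791 m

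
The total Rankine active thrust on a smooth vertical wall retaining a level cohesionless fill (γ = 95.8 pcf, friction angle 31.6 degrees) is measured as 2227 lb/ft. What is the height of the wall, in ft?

K_a = 0.3123. P_a = ½ K_a γ H² ⇒ H = √(2P_a/(K_a γ)).
H = √(2×2227/(0.3123×95.8)) = 12.20 ft.

12.2 ft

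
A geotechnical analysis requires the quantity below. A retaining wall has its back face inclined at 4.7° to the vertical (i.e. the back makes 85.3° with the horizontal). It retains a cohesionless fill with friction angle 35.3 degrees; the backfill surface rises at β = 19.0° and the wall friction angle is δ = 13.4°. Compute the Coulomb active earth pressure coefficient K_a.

0.359

K_a = sin²(α+φ) / [sin²α · sin(α−δ) · (1 + √{sin(φ+δ)sin(φ−β) / (sin(α−δ)sin(α+β))})²].
With α = 85.3°, φ = 35.3°, δ = 13.4°, β = 19.0°: K_a = 0.3590.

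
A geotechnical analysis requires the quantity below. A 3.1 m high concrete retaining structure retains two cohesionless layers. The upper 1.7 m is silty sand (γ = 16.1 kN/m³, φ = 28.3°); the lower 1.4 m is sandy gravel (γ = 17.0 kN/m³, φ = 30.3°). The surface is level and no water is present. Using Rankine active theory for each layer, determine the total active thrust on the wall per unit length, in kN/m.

K_a1 = tan²(45°−28.3°/2) = 0.3568; K_a2 = tan²(45°−30.3°/2) = 0.3293.
Layer 1: σ at base = K_a1 γ₁ h₁ = 9.765 kPa; P₁ = ½×9.765×1.7 = 8.300.
Layer 2: σ_v at top = γ₁h₁ = 27.37; σ_h top = K_a2×27.37 = 9.014; σ_h base = K_a2×(27.37+17.0×1.4) = 16.85.
P₂ = ½(9.014+16.85)×1.4 = 18.11. Total P_a = 8.300+18.11 = 26.41 kN/m.

26.4 kN/m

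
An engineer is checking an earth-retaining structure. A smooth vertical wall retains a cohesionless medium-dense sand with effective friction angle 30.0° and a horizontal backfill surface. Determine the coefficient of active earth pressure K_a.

0.333

K_a = (1 − sin φ)/(1 + sin φ) = (1 − sin 30.0°)/(1 + sin 30.0°) = 0.3333.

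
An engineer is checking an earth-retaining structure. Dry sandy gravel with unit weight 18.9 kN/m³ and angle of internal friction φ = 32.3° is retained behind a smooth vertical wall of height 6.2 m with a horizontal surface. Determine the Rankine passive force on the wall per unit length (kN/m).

1200 kN/m

K_p = tan²(45° + φ/2) = 3.295.
P_p = ½ K_p γ H² = 0.5 × 3.295 × 18.9 × 6.2² = 1197 kN/m.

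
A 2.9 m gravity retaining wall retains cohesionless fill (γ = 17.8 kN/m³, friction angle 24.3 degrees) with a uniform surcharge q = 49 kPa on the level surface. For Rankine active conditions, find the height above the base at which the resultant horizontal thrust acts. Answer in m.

1.28 m

K_a = 0.4169.
Triangular part P₁ = ½K_aγH² = 31.21 at H/3 = 0.9667 m; rectangular part P₂ = K_a q H = 59.24 at H/2 = 1.450 m.
ȳ = (P₁·0.9667 + P₂·1.450)/(P₁+P₂) = 1.283 m.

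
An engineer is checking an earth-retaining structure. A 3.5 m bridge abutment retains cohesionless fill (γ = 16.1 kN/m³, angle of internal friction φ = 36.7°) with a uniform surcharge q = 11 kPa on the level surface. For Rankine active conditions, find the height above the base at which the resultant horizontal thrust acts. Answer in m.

K_a = 0.2519.
Triangular part P₁ = ½K_aγH² = 24.84 at H/3 = 1.167 m; rectangular part P₂ = K_a q H = 9.697 at H/2 = 1.750 m.
ȳ = (P₁·1.167 + P₂·1.750)/(P₁+P₂) = 1.330 m.

1.33 m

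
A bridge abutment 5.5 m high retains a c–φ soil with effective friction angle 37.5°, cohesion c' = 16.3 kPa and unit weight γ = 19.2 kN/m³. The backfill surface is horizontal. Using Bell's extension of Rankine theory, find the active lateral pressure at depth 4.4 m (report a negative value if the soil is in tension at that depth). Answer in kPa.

4.47 kPa

K_a = (1 − sin φ)/(1 + sin φ) = 0.2432.
σ_a = K_a γ z − 2c√K_a = 0.2432×19.2×4.4 − 2×16.3×0.4931 = 4.468 kPa.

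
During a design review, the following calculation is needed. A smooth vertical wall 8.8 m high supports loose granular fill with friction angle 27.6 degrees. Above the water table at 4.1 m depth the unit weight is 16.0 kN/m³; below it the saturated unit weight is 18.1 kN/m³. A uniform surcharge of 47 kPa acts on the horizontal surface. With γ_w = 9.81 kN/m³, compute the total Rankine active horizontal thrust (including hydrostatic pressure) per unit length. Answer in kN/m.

456 kN/m

K_a = tan²(45° − φ/2) = 0.3668.
γ' = 18.1 − 9.81 = 8.290 kN/m³. h₂ = H − d_w = 4.7 m.
σ'_h: at surface K_a·q = 17.24; at WT K_a(q+γd_w) = 41.30; at base K_a(q+γd_w+γ'h₂) = 55.59 kPa.
P₁ = ½(17.24+41.30)×4.1 = 120.0; P₂ = ½(41.30+55.59)×4.7 = 227.7; P_w = ½γ_w h₂² = 108.4.
Total = 120.0+227.7+108.4 = 456.0 kN/m.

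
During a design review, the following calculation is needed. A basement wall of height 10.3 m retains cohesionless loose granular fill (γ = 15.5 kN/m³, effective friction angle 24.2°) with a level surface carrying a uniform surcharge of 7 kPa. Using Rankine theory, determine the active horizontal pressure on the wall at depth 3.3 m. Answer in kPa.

K_a = (1 − sin φ)/(1 + sin φ) = 0.4185.
σ_v = γz + q = 15.5 × 3.3 + 7 = 58.15 kPa.
σ_h = K_a σ_v = 0.4185 × 58.15 = 24.34 kPa.

24.3 kPa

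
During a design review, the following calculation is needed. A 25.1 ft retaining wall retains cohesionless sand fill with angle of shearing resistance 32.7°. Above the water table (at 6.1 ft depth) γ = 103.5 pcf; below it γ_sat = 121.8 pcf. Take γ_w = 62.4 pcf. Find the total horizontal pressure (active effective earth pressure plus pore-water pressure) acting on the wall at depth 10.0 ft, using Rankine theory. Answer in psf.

501 psf

K_a = (1 − sin φ)/(1 + sin φ) = 0.2985.
γ' = 121.8 − 62.4 = 59.40 pcf.
Effective vertical stress at 10.0 ft: σ'_v = 103.5×6.1 + 59.40×3.90 = 863.0 psf.
σ'_h = K_a σ'_v = 0.2985 × 863.0 = 257.6 psf; u = γ_w × 3.90 = 243.4 psf.
Total σ_h = 257.6 + 243.4 = 501.0 psf.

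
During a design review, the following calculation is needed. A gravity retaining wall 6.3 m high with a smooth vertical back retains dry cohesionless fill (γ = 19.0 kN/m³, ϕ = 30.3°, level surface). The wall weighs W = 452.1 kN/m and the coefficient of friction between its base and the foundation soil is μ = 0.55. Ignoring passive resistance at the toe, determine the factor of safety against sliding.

2.00

K_a = tan²(45° − 30.3°/2) = 0.3293.
P_a = ½K_aγH² = 0.5×0.3293×19.0×6.3² = 124.2 kN/m, acting at H/3 = 2.100 m above the base.
FS_sliding = μW / P_a = 0.55×452.1 / 124.2 = 2.003.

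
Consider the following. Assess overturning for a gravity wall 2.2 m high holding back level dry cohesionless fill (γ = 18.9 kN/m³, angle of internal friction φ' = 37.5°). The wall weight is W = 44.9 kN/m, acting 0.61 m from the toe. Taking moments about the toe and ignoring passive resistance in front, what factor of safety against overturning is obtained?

K_a = tan²(45° − 37.5°/2) = 0.2432.
P_a = ½K_aγH² = 0.5×0.2432×18.9×2.2² = 11.12 kN/m, acting at H/3 = 0.7333 m above the base.
Overturning moment M_o = P_a × H/3 = 11.12 × 0.7333 = 8.157.
Resisting moment M_r = W × 0.61 = 44.9 × 0.61 = 27.39.
FS_overturning = M_r/M_o = 27.39/8.157 = 3.358.

3.36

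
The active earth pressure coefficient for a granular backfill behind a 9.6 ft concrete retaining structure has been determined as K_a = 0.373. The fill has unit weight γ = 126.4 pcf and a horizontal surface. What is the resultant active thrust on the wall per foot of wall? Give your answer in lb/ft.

2170 lb/ft

P = ½ K_a γ H² = 0.5 × 0.373 × 126.4 × 9.6² = 2173 lb/ft.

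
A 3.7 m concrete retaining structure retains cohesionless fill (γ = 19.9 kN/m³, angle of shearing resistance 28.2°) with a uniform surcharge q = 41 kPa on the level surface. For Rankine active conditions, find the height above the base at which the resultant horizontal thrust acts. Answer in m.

1.56 m

K_a = 0.3582.
Triangular part P₁ = ½K_aγH² = 48.79 at H/3 = 1.233 m; rectangular part P₂ = K_a q H = 54.34 at H/2 = 1.850 m.
ȳ = (P₁·1.233 + P₂·1.850)/(P₁+P₂) = 1.558 m.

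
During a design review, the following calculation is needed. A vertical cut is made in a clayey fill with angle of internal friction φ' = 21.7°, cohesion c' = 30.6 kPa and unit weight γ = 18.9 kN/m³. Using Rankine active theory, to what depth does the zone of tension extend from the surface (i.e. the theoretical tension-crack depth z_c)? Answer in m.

4.77 m

K_a = tan²(45° − 21.7°/2) = 0.4601; √K_a = 0.6783.
The active pressure is zero where K_a γ z = 2c√K_a, so z_c = 2c/(γ√K_a) = 2×30.6/(18.9×0.6783) = 4.774 m.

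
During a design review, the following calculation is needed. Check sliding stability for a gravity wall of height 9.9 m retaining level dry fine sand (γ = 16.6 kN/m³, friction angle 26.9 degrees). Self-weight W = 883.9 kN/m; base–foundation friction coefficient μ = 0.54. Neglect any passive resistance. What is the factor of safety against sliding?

1.56

K_a = tan²(45° − 26.9°/2) = 0.3770.
P_a = ½K_aγH² = 0.5×0.3770×16.6×9.9² = 306.7 kN/m, acting at H/3 = 3.300 m above the base.
FS_sliding = μW / P_a = 0.54×883.9 / 306.7 = 1.556.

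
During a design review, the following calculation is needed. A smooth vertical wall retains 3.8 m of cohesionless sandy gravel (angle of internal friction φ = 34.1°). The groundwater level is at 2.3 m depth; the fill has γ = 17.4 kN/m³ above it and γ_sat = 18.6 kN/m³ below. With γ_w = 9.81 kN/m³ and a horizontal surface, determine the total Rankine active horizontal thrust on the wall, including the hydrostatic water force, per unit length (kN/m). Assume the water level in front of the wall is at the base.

K_a = tan²(45° − φ/2) = 0.2815.
γ' = 18.6 − 9.81 = 8.790 kN/m³. Depth below WT = 1.5 m.
σ'_h at WT = K_a γ d_w = 11.27 kPa; at base = 11.27 + K_a γ' × 1.5 = 14.98 kPa.
P₁ (0–2.3 m) = ½×11.27×2.3 = 12.96. P₂ (2.3–3.8 m) = ½(11.27+14.98)×1.5 = 19.68.
P_w = ½ γ_w h₂² = 0.5×9.81×1.5² = 11.04. Total = 12.96+19.68+11.04 = 43.68 kN/m.

43.7 kN/m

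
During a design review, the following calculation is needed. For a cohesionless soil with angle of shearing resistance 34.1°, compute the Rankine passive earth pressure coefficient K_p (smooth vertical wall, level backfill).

K_p = (1 + sin φ)/(1 − sin φ) = tan²(45° + 34.1°/2) = 3.552.

3.55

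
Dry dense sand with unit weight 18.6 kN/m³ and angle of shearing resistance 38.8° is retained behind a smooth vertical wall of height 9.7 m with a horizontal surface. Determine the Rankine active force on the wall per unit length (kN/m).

201 kN/m

K_a = tan²(45° − φ/2) = 0.2296.
P_a = ½ K_a γ H² = 0.5 × 0.2296 × 18.6 × 9.7² = 200.9 kN/m.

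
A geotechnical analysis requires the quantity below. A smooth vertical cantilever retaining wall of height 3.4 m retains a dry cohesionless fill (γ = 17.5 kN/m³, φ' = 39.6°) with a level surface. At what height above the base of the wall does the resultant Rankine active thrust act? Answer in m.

K_a = 0.2214.
The pressure distribution is triangular, so the resultant acts at H/3 above the base = 3.4/3 = 1.133 m.

1.13 m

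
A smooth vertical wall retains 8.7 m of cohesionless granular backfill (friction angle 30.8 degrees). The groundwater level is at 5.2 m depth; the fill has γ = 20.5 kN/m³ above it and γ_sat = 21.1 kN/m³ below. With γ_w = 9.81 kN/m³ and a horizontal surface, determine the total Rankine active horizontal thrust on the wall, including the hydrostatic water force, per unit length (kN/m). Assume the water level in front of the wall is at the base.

K_a = tan²(45° − φ/2) = 0.3227.
γ' = 21.1 − 9.81 = 11.29 kN/m³. Depth below WT = 3.5 m.
σ'_h at WT = K_a γ d_w = 34.40 kPa; at base = 34.40 + K_a γ' × 3.5 = 47.15 kPa.
P₁ (0–5.2 m) = ½×34.40×5.2 = 89.44. P₂ (5.2–8.7 m) = ½(34.40+47.15)×3.5 = 142.7.
P_w = ½ γ_w h₂² = 0.5×9.81×3.5² = 60.09. Total = 89.44+142.7+60.09 = 292.3 kN/m.

292 kN/m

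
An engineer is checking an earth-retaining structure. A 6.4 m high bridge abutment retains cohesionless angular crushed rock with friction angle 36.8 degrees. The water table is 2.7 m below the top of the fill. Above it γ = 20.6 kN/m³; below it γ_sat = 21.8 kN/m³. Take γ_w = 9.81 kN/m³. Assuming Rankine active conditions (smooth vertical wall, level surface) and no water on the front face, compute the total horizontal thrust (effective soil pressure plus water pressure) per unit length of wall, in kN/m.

158 kN/m

K_a = tan²(45° − φ/2) = 0.2508.
γ' = 21.8 − 9.81 = 11.99 kN/m³. Depth below WT = 3.7 m.
σ'_h at WT = K_a γ d_w = 13.95 kPa; at base = 13.95 + K_a γ' × 3.7 = 25.07 kPa.
P₁ (0–2.7 m) = ½×13.95×2.7 = 18.83. P₂ (2.7–6.4 m) = ½(13.95+25.07)×3.7 = 72.19.
P_w = ½ γ_w h₂² = 0.5×9.81×3.7² = 67.15. Total = 18.83+72.19+67.15 = 158.2 kN/m.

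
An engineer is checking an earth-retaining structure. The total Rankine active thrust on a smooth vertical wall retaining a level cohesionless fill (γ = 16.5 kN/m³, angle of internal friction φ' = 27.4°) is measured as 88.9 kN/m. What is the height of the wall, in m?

5.40 m

K_a = 0.3697. P_a = ½ K_a γ H² ⇒ H = √(2P_a/(K_a γ)).
H = √(2×88.9/(0.3697×16.5)) = 5.399 m.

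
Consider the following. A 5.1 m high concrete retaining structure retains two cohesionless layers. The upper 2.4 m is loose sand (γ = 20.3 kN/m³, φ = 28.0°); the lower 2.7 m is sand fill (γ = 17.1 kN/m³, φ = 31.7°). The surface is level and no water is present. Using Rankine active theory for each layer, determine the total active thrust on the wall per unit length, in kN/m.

K_a1 = tan²(45°−28.0°/2) = 0.3610; K_a2 = tan²(45°−31.7°/2) = 0.3111.
Layer 1: σ at base = K_a1 γ₁ h₁ = 17.59 kPa; P₁ = ½×17.59×2.4 = 21.11.
Layer 2: σ_v at top = γ₁h₁ = 48.72; σ_h top = K_a2×48.72 = 15.16; σ_h base = K_a2×(48.72+17.1×2.7) = 29.52.
P₂ = ½(15.16+29.52)×2.7 = 60.31. Total P_a = 21.11+60.31 = 81.42 kN/m.

81.4 kN/m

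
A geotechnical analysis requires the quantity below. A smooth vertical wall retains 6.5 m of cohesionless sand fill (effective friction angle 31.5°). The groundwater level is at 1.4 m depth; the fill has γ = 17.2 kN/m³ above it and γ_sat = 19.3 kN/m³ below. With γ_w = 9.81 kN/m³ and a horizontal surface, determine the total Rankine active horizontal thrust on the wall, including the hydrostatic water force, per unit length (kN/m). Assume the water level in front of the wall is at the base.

210 kN/m

K_a = tan²(45° − φ/2) = 0.3136.
γ' = 19.3 − 9.81 = 9.490 kN/m³. Depth below WT = 5.1 m.
σ'_h at WT = K_a γ d_w = 7.552 kPa; at base = 7.552 + K_a γ' × 5.1 = 22.73 kPa.
P₁ (0–1.4 m) = ½×7.552×1.4 = 5.287. P₂ (1.4–6.5 m) = ½(7.552+22.73)×5.1 = 77.22.
P_w = ½ γ_w h₂² = 0.5×9.81×5.1² = 127.6. Total = 5.287+77.22+127.6 = 210.1 kN/m.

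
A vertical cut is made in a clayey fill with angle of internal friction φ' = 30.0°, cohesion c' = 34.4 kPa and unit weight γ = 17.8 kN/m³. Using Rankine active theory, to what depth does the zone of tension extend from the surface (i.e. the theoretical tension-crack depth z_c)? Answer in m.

6.69 m

K_a = tan²(45° − 30.0°/2) = 0.3333; √K_a = 0.5774.
The active pressure is zero where K_a γ z = 2c√K_a, so z_c = 2c/(γ√K_a) = 2×34.4/(17.8×0.5774) = 6.695 m.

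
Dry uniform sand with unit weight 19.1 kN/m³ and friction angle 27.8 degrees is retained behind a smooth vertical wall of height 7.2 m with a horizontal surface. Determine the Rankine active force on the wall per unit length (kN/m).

180 kN/m

K_a = tan²(45° − φ/2) = 0.3639.
P_a = ½ K_a γ H² = 0.5 × 0.3639 × 19.1 × 7.2² = 180.2 kN/m.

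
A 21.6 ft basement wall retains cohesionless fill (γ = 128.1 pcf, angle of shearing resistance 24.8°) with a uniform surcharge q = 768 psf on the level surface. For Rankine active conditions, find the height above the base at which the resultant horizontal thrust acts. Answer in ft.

K_a = 0.4090.
Triangular part P₁ = ½K_aγH² = 12220 at H/3 = 7.200 ft; rectangular part P₂ = K_a q H = 6785 at H/2 = 10.80 ft.
ȳ = (P₁·7.200 + P₂·10.80)/(P₁+P₂) = 8.485 ft.

8.49 ft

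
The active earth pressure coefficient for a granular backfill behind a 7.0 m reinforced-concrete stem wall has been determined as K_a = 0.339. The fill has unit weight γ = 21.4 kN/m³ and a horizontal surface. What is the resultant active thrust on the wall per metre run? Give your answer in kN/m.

178 kN/m

P = ½ K_a γ H² = 0.5 × 0.339 × 21.4 × 7.0² = 177.7 kN/m.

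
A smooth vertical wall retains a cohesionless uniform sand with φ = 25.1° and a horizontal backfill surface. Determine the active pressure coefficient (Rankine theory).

0.404

K_a = (1 − sin φ)/(1 + sin φ) = (1 − sin 25.1°)/(1 + sin 25.1°) = 0.4043.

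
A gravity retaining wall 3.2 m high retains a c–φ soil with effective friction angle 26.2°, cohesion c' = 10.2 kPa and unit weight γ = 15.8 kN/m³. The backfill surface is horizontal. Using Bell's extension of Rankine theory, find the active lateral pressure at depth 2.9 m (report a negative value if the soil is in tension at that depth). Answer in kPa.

K_a = (1 − sin φ)/(1 + sin φ) = 0.3874.
σ_a = K_a γ z − 2c√K_a = 0.3874×15.8×2.9 − 2×10.2×0.6224 = 5.055 kPa.

5.05 kPa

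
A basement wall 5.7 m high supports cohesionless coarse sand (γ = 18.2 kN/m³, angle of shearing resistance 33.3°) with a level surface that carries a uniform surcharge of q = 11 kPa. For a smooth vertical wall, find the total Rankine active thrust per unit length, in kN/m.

104 kN/m

K_a = tan²(45° − φ/2) = 0.2911.
Soil triangle: ½ K_a γ H² = 0.5×0.2911×18.2×5.7² = 86.08 kN/m.
Surcharge rectangle: K_a q H = 0.2911×11×5.7 = 18.25 kN/m.
Total = 86.08 + 18.25 = 104.3 kN/m.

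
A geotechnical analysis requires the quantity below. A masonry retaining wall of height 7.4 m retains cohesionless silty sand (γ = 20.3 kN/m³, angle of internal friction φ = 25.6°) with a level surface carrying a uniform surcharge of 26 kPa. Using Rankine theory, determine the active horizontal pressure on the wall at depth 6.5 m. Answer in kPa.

K_a = (1 − sin φ)/(1 + sin φ) = 0.3966.
σ_v = γz + q = 20.3 × 6.5 + 26 = 158.0 kPa.
σ_h = K_a σ_v = 0.3966 × 158.0 = 62.64 kPa.

62.6 kPa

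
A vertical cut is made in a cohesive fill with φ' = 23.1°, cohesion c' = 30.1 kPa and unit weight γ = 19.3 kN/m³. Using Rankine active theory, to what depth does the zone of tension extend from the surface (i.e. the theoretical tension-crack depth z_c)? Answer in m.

4.72 m

K_a = tan²(45° − 23.1°/2) = 0.4364; √K_a = 0.6606.
The active pressure is zero where K_a γ z = 2c√K_a, so z_c = 2c/(γ√K_a) = 2×30.1/(19.3×0.6606) = 4.722 m.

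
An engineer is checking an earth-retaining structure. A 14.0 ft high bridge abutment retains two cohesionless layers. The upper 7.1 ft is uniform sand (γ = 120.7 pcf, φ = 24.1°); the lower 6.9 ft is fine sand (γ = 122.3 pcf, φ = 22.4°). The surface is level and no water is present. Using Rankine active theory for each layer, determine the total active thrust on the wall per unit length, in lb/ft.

K_a1 = tan²(45°−24.1°/2) = 0.4201; K_a2 = tan²(45°−22.4°/2) = 0.4482.
Layer 1: σ at base = K_a1 γ₁ h₁ = 360.0 psf; P₁ = ½×360.0×7.1 = 1278.
Layer 2: σ_v at top = γ₁h₁ = 857.0; σ_h top = K_a2×857.0 = 384.1; σ_h base = K_a2×(857.0+122.3×6.9) = 762.2.
P₂ = ½(384.1+762.2)×6.9 = 3955. Total P_a = 1278+3955 = 5233 lb/ft.

5230 lb/ft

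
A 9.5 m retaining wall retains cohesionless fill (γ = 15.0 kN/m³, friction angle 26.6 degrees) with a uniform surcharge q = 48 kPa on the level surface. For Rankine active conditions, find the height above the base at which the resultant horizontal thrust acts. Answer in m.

K_a = 0.3814.
Triangular part P₁ = ½K_aγH² = 258.2 at H/3 = 3.167 m; rectangular part P₂ = K_a q H = 173.9 at H/2 = 4.750 m.
ȳ = (P₁·3.167 + P₂·4.750)/(P₁+P₂) = 3.804 m.

3.80 m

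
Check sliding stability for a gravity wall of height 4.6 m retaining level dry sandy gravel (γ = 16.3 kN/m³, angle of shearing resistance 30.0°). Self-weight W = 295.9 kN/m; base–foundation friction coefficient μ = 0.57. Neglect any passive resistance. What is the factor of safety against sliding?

K_a = tan²(45° − 30.0°/2) = 0.3333.
P_a = ½K_aγH² = 0.5×0.3333×16.3×4.6² = 57.48 kN/m, acting at H/3 = 1.533 m above the base.
FS_sliding = μW / P_a = 0.57×295.9 / 57.48 = 2.934.

2.93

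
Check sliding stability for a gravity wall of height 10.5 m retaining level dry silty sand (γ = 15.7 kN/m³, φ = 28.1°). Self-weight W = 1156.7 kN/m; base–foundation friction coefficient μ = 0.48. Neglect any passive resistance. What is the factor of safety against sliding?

1.78

K_a = tan²(45° − 28.1°/2) = 0.3596.
P_a = ½K_aγH² = 0.5×0.3596×15.7×10.5² = 311.2 kN/m, acting at H/3 = 3.500 m above the base.
FS_sliding = μW / P_a = 0.48×1156.7 / 311.2 = 1.784.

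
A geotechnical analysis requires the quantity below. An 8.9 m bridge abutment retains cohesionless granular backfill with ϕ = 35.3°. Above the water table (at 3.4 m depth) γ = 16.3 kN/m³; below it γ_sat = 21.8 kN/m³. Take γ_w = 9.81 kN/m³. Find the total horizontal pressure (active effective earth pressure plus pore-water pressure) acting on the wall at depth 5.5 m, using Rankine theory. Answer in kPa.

K_a = (1 − sin φ)/(1 + sin φ) = 0.2675.
γ' = 21.8 − 9.81 = 11.99 kN/m³.
Effective vertical stress at 5.5 m: σ'_v = 16.3×3.4 + 11.99×2.10 = 80.60 kPa.
σ'_h = K_a σ'_v = 0.2675 × 80.60 = 21.56 kPa; u = γ_w × 2.10 = 20.60 kPa.
Total σ_h = 21.56 + 20.60 = 42.16 kPa.

42.2 kPa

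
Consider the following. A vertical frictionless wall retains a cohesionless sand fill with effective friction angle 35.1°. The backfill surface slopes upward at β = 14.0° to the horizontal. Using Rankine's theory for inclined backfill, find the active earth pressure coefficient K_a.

0.292

K_a = cos β · (cos β − √(cos²β − cos²φ)) / (cos β + √(cos²β − cos²φ)).
cos β = 0.9703, cos φ = 0.8181, √(cos²β − cos²φ) = 0.5216.
K_a = 0.9703 × (0.9703 − 0.5216)/(0.9703 + 0.5216) = 0.2918.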